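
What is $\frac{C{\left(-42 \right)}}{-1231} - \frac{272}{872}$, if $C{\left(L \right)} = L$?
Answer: $- \frac{37276}{134179} \approx -0.27781$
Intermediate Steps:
$\frac{C{\left(-42 \right)}}{-1231} - \frac{272}{872} = - \frac{42}{-1231} - \frac{272}{872} = \left(-42\right) \left(- \frac{1}{1231}\right) - \frac{34}{109} = \frac{42}{1231} - \frac{34}{109} = - \frac{37276}{134179}$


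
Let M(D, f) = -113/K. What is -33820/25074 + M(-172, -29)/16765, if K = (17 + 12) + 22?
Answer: -688558111/510443955 ≈ -1.3489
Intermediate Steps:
K = 51 (K = 29 + 22 = 51)
M(D, f) = -113/51
-33820/25074 + M(-172, -29)/16765 = -33820/25074 - 113/51/16765 = -33820*1/25074 - 113/51*1/16765 = -16910/12537 - 113/855015 = -688558111/510443955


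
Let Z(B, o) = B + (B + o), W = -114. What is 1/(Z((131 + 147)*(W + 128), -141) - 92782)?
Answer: -1/85139 ≈ -1.1745e-5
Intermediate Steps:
Z(B, o) = o + 2*B
1/(Z((131 + 147)*(W + 128), -141) - 92782) = 1/((-141 + 2*((131 + 147)*(-114 + 128))) - 92782) = 1/((-141 + 2*(278*14)) - 92782) = 1/((-141 + 2*3892) - 92782) = 1/((-141 + 7784) - 92782) = 1/(7643 - 92782) = 1/(-85139) = -1/85139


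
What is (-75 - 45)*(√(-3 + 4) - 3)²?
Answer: -480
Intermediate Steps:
(-75 - 45)*(√(-3 + 4) - 3)² = -120*(√1 - 3)² = -120*(1 - 3)² = -120*(-2)² = -120*4 = -480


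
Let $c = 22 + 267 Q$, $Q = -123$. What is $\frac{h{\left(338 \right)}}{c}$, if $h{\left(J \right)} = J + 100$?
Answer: $- \frac{438}{32819} \approx -0.013346$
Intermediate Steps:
$c = -32819$ ($c = 22 + 267 \left(-123\right) = 22 - 32841 = -32819$)
$h{\left(J \right)} = 100 + J$
$\frac{h{\left(338 \right)}}{c} = \frac{100 + 338}{-32819} = 438 \left(- \frac{1}{32819}\right) = - \frac{438}{32819}$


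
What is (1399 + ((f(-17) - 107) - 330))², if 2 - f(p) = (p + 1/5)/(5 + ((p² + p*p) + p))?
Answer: 1860774266404/2002225 ≈ 9.2935e+5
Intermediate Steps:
f(p) = 2 - (⅕ + p)/(5 + p + 2*p²) (f(p) = 2 - (p + 1/5)/(5 + ((p² + p*p) + p)) = 2 - (p + ⅕)/(5 + ((p² + p²) + p)) = 2 - (⅕ + p)/(5 + (2*p² + p)) = 2 - (⅕ + p)/(5 + (p + 2*p²)) = 2 - (⅕ + p)/(5 + p + 2*p²))
(1399 + ((f(-17) - 107) - 330))² = (1399 + (((49/5 - 17 + 4*(-17)²)/(5 - 17 + 2*(-17)²) - 107) - 330))² = (1399 + (((49/5 - 17 + 4*289)/(5 - 17 + 2*289) - 107) - 330))² = (1399 + (((49/5 - 17 + 1156)/(5 - 17 + 578) - 107) - 330))² = (1399 + (((5744/5)/566 - 107) - 330))² = (1399 + (((1/566)*(5744/5) - 107) - 330))² = (1399 + ((2872/1415 - 107) - 330))² = (1399 + (-148533/1415 - 330))² = (1399 - 615483/1415)² = (1364102/1415)² = 1860774266404/2002225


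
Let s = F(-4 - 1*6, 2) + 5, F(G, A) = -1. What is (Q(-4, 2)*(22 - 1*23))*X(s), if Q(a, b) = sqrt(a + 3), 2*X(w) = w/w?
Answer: -I/2 ≈ -0.5*I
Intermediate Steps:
s = 4 (s = -1 + 5 = 4)
X(w) = 1/2 (X(w) = (w/w)/2 = (1/2)*1 = 1/2)
Q(a, b) = sqrt(3 + a)
(Q(-4, 2)*(22 - 1*23))*X(s) = (sqrt(3 - 4)*(22 - 1*23))*(1/2) = (sqrt(-1)*(22 - 23))*(1/2) = (I*(-1))*(1/2) = -I*(1/2) = -I/2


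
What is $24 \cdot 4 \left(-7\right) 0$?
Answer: $0$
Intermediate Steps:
$24 \cdot 4 \left(-7\right) 0 = 24 \left(-28\right) 0 = \left(-672\right) 0 = 0$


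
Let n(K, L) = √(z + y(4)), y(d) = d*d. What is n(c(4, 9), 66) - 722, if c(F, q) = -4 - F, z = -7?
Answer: -719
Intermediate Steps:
y(d) = d²
n(K, L) = 3 (n(K, L) = √(-7 + 4²) = √(-7 + 16) = √9 = 3)
n(c(4, 9), 66) - 722 = 3 - 722 = -719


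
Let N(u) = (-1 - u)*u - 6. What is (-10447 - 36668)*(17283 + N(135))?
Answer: 51025545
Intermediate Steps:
N(u) = -6 + u*(-1 - u) (N(u) = u*(-1 - u) - 6 = -6 + u*(-1 - u))
(-10447 - 36668)*(17283 + N(135)) = (-10447 - 36668)*(17283 + (-6 - 1*135 - 1*135²)) = -47115*(17283 + (-6 - 135 - 1*18225)) = -47115*(17283 + (-6 - 135 - 18225)) = -47115*(17283 - 18366) = -47115*(-1083) = 51025545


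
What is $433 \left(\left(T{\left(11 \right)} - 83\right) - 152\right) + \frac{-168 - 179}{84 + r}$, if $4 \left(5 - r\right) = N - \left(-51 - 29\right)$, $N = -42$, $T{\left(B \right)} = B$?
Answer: $- \frac{15422422}{159} \approx -96996.0$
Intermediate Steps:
$r = - \frac{9}{2}$ ($r = 5 - \frac{-42 - \left(-51 - 29\right)}{4} = 5 - \frac{-42 - -80}{4} = 5 - \frac{-42 + 80}{4} = 5 - \frac{19}{2} = - \frac{9}{2} \approx -4.5$)
$433 \left(\left(T{\left(11 \right)} - 83\right) - 152\right) + \frac{-168 - 179}{84 + r} = 433 \left(\left(11 - 83\right) - 152\right) + \frac{-168 - 179}{84 - \frac{9}{2}} = 433 \left(-72 - 152\right) - \frac{347}{\frac{159}{2}} = 433 \left(-224\right) - \frac{694}{159} = -96992 - \frac{694}{159} = - \frac{15422422}{159}$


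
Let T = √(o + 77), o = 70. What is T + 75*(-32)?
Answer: -2400 + 7*√3 ≈ -2387.9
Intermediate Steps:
T = 7*√3 (T = √(70 + 77) = √147 = 7*√3 ≈ 12.124)
T + 75*(-32) = 7*√3 + 75*(-32) = 7*√3 - 2400 = -2400 + 7*√3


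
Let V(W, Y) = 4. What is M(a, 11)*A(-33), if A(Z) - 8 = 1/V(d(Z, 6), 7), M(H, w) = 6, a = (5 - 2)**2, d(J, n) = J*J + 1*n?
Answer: 99/2 ≈ 49.500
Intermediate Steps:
d(J, n) = n + J**2 (d(J, n) = J**2 + n = n + J**2)
a = 9 (a = 3**2 = 9)
A(Z) = 33/4 (A(Z) = 8 + 1/4 = 33/4)
M(a, 11)*A(-33) = 6*(33/4) = 99/2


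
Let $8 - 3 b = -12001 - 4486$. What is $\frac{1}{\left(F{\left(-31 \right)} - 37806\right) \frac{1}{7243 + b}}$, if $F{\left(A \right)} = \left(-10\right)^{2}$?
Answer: $- \frac{19112}{56559} \approx -0.33791$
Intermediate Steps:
$b = \frac{16495}{3}$ ($b = \frac{8}{3} - \frac{-12001 - 4486}{3} = \frac{8}{3} - - \frac{16487}{3} = \frac{8}{3} + \frac{16487}{3} = \frac{16495}{3} \approx 5498.3$)
$F{\left(A \right)} = 100$
$\frac{1}{\left(F{\left(-31 \right)} - 37806\right) \frac{1}{7243 + b}} = \frac{1}{\left(100 - 37806\right) \frac{1}{7243 + \frac{16495}{3}}} = \frac{1}{\left(-37706\right) \frac{1}{\frac{38224}{3}}} = \frac{1}{\left(-37706\right) \frac{3}{38224}} = \frac{1}{- \frac{56559}{19112}} = - \frac{19112}{56559}$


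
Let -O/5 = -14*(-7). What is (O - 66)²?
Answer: 309136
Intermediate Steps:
O = -490 (O = -(-70)*(-7) = -5*98 = -490)
(O - 66)² = (-490 - 66)² = (-556)² = 309136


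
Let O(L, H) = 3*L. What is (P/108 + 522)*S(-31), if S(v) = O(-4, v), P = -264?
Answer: -18704/3 ≈ -6234.7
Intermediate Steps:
S(v) = -12 (S(v) = 3*(-4) = -12)
(P/108 + 522)*S(-31) = (-264/108 + 522)*(-12) = (-264*1/108 + 522)*(-12) = (-22/9 + 522)*(-12) = (4676/9)*(-12) = -18704/3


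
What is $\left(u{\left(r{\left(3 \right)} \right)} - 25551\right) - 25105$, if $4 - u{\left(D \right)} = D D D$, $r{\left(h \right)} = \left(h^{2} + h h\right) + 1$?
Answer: $-57511$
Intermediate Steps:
$r{\left(h \right)} = 1 + 2 h^{2}$ ($r{\left(h \right)} = \left(h^{2} + h^{2}\right) + 1 = 2 h^{2} + 1 = 1 + 2 h^{2}$)
$u{\left(D \right)} = 4 - D^{3}$ ($u{\left(D \right)} = 4 - D D D = 4 - D D^{2} = 4 - D^{3}$)
$\left(u{\left(r{\left(3 \right)} \right)} - 25551\right) - 25105 = \left(\left(4 - \left(1 + 2 \cdot 3^{2}\right)^{3}\right) - 25551\right) - 25105 = \left(\left(4 - \left(1 + 2 \cdot 9\right)^{3}\right) - 25551\right) - 25105 = \left(\left(4 - \left(1 + 18\right)^{3}\right) - 25551\right) - 25105 = \left(\left(4 - 19^{3}\right) - 25551\right) - 25105 = \left(\left(4 - 6859\right) - 25551\right) - 25105 = \left(-6855 - 25551\right) - 25105 = -32406 - 25105 = -57511$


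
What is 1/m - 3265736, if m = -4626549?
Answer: -15109087625065/4626549 ≈ -3.2657e+6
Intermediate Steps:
1/m - 3265736 = 1/(-4626549) - 3265736 = -1/4626549 - 3265736 = -15109087625065/4626549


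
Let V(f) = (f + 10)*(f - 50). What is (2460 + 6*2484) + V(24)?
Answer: 16480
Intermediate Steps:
V(f) = (-50 + f)*(10 + f) (V(f) = (10 + f)*(-50 + f) = (-50 + f)*(10 + f))
(2460 + 6*2484) + V(24) = (2460 + 6*2484) + (-500 + 24² - 40*24) = (2460 + 14904) + (-500 + 576 - 960) = 17364 - 884 = 16480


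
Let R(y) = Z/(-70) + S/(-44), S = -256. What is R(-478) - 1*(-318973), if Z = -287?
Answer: 35088121/110 ≈ 3.1898e+5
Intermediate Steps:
R(y) = 1091/110 (R(y) = -287/(-70) - 256/(-44) = -287*(-1/70) - 256*(-1/44) = 41/10 + 64/11 = 1091/110)
R(-478) - 1*(-318973) = 1091/110 - 1*(-318973) = 1091/110 + 318973 = 35088121/110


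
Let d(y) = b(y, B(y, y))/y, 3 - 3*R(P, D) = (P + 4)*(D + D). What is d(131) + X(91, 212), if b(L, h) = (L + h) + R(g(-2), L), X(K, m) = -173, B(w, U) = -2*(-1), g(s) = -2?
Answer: -68111/393 ≈ -173.31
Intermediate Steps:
B(w, U) = 2
R(P, D) = 1 - 2*D*(4 + P)/3 (R(P, D) = 1 - (P + 4)*(D + D)/3 = 1 - (4 + P)*2*D/3 = 1 - 2*D*(4 + P)/3)
b(L, h) = 1 + h - L/3 (b(L, h) = (L + h) + (1 - 8*L/3 - ⅔*L*(-2)) = (L + h) + (1 - 8*L/3 + 4*L/3) = (L + h) + (1 - 4*L/3) = 1 + h - L/3)
d(y) = (3 - y/3)/y (d(y) = (1 + 2 - y/3)/y = (3 - y/3)/y)
d(131) + X(91, 212) = (⅓)*(9 - 1*131)/131 - 173 = (⅓)*(1/131)*(9 - 131) - 173 = (⅓)*(1/131)*(-122) - 173 = -122/393 - 173 = -68111/393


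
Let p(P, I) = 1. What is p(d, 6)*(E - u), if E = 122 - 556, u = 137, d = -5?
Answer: -571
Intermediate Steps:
E = -434
p(d, 6)*(E - u) = 1*(-434 - 1*137) = 1*(-434 - 137) = 1*(-571) = -571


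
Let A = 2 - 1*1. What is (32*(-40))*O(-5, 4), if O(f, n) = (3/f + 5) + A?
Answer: -6912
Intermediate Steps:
A = 1 (A = 2 - 1 = 1)
O(f, n) = 6 + 3/f (O(f, n) = (3/f + 5) + 1 = (5 + 3/f) + 1 = 6 + 3/f)
(32*(-40))*O(-5, 4) = (32*(-40))*(6 + 3/(-5)) = -1280*(6 + 3*(-⅕)) = -1280*(6 - ⅗) = -1280*27/5 = -6912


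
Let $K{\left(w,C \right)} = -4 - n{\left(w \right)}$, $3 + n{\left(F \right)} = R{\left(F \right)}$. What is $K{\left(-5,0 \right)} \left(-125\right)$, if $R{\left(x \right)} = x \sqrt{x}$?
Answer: $125 - 625 i \sqrt{5} \approx 125.0 - 1397.5 i$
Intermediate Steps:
$R{\left(x \right)} = x^{\frac{3}{2}}$
$n{\left(F \right)} = -3 + F^{\frac{3}{2}}$
$K{\left(w,C \right)} = -1 - w^{\frac{3}{2}}$ ($K{\left(w,C \right)} = -4 - \left(-3 + w^{\frac{3}{2}}\right) = -1 - w^{\frac{3}{2}}$)
$K{\left(-5,0 \right)} \left(-125\right) = \left(-1 - \left(-5\right)^{\frac{3}{2}}\right) \left(-125\right) = \left(-1 - - 5 i \sqrt{5}\right) \left(-125\right) = \left(-1 + 5 i \sqrt{5}\right) \left(-125\right) = 125 - 625 i \sqrt{5}$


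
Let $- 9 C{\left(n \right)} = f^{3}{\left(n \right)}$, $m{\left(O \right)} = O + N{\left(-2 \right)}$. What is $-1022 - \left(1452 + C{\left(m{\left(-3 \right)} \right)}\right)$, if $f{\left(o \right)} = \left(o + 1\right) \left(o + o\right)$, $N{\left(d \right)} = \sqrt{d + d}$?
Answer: $- \frac{27002}{9} + \frac{7040 i}{9} \approx -3000.2 + 782.22 i$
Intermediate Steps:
$N{\left(d \right)} = \sqrt{2} \sqrt{d}$ ($N{\left(d \right)} = \sqrt{2 d} = \sqrt{2} \sqrt{d}$)
$f{\left(o \right)} = 2 o \left(1 + o\right)$ ($f{\left(o \right)} = \left(1 + o\right) 2 o = 2 o \left(1 + o\right)$)
$m{\left(O \right)} = O + 2 i$ ($m{\left(O \right)} = O + \sqrt{2} \sqrt{-2} = O + \sqrt{2} i \sqrt{2} = O + 2 i$)
$C{\left(n \right)} = - \frac{8 n^{3} \left(1 + n\right)^{3}}{9}$ ($C{\left(n \right)} = - \frac{\left(2 n \left(1 + n\right)\right)^{3}}{9} = - \frac{8 n^{3} \left(1 + n\right)^{3}}{9}$)
$-1022 - \left(1452 + C{\left(m{\left(-3 \right)} \right)}\right) = -1022 - \left(1452 - \frac{8 \left(-3 + 2 i\right)^{3} \left(1 - \left(3 - 2 i\right)\right)^{3}}{9}\right) = -1022 - \left(1452 - \frac{8 \left(-3 + 2 i\right)^{3} \left(-2 + 2 i\right)^{3}}{9}\right) = -2474 + \frac{8 \left(-3 + 2 i\right)^{3} \left(-2 + 2 i\right)^{3}}{9}$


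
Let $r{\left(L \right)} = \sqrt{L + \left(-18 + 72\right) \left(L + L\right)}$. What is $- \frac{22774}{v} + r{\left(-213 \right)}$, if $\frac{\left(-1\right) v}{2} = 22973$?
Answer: $\frac{11387}{22973} + i \sqrt{23217} \approx 0.49567 + 152.37 i$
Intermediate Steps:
$v = -45946$ ($v = \left(-2\right) 22973 = -45946$)
$r{\left(L \right)} = \sqrt{109} \sqrt{L}$ ($r{\left(L \right)} = \sqrt{L + 54 \cdot 2 L} = \sqrt{L + 108 L} = \sqrt{109 L} = \sqrt{109} \sqrt{L}$)
$- \frac{22774}{v} + r{\left(-213 \right)} = - \frac{22774}{-45946} + \sqrt{109} \sqrt{-213} = \left(-22774\right) \left(- \frac{1}{45946}\right) + \sqrt{109} i \sqrt{213} = \frac{11387}{22973} + i \sqrt{23217}$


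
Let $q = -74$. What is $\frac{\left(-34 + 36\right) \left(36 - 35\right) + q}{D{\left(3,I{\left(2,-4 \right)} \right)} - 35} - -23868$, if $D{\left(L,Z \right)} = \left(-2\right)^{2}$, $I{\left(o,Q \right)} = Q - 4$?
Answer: $\frac{739980}{31} \approx 23870.0$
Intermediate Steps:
$I{\left(o,Q \right)} = -4 + Q$ ($I{\left(o,Q \right)} = Q - 4 = -4 + Q$)
$D{\left(L,Z \right)} = 4$
$\frac{\left(-34 + 36\right) \left(36 - 35\right) + q}{D{\left(3,I{\left(2,-4 \right)} \right)} - 35} - -23868 = \frac{\left(-34 + 36\right) \left(36 - 35\right) - 74}{4 - 35} - -23868 = \frac{2 \cdot 1 - 74}{-31} + 23868 = \left(2 - 74\right) \left(- \frac{1}{31}\right) + 23868 = \left(-72\right) \left(- \frac{1}{31}\right) + 23868 = \frac{72}{31} + 23868 = \frac{739980}{31}$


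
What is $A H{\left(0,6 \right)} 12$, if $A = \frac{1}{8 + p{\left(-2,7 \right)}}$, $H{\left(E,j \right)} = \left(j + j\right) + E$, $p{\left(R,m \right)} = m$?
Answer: $\frac{48}{5} \approx 9.6$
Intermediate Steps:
$H{\left(E,j \right)} = E + 2 j$ ($H{\left(E,j \right)} = 2 j + E = E + 2 j$)
$A = \frac{1}{15}$ ($A = \frac{1}{8 + 7} = \frac{1}{15} \approx 0.066667$)
$A H{\left(0,6 \right)} 12 = \frac{0 + 2 \cdot 6}{15} \cdot 12 = \frac{0 + 12}{15} \cdot 12 = \frac{1}{15} \cdot 12 \cdot 12 = \frac{4}{5} \cdot 12 = \frac{48}{5}$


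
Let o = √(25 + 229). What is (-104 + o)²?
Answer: (104 - √254)² ≈ 7755.0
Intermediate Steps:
o = √254 ≈ 15.937
(-104 + o)² = (-104 + √254)²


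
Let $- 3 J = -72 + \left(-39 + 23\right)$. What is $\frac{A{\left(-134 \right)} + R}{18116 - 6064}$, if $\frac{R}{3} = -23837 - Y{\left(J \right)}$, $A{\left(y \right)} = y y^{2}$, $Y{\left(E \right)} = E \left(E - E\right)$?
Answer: $- \frac{2477615}{12052} \approx -205.58$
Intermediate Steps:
$J = \frac{88}{3}$ ($J = - \frac{-72 + \left(-39 + 23\right)}{3} = - \frac{-72 - 16}{3} = \left(- \frac{1}{3}\right) \left(-88\right) = \frac{88}{3} \approx 29.333$)
$Y{\left(E \right)} = 0$ ($Y{\left(E \right)} = E 0 = 0$)
$A{\left(y \right)} = y^{3}$
$R = -71511$ ($R = 3 \left(-23837 - 0\right) = 3 \left(-23837 + 0\right) = 3 \left(-23837\right) = -71511$)
$\frac{A{\left(-134 \right)} + R}{18116 - 6064} = \frac{\left(-134\right)^{3} - 71511}{18116 - 6064} = \frac{-2406104 - 71511}{12052} = \left(-2477615\right) \frac{1}{12052} = - \frac{2477615}{12052}$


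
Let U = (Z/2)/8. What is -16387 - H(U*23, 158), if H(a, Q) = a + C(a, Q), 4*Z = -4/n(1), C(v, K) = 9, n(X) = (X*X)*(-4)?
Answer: -1049367/64 ≈ -16396.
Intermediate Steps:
n(X) = -4*X² (n(X) = X²*(-4) = -4*X²)
Z = ¼ (Z = (-4/((-4*1²)))/4 = (-4/((-4*1)))/4 = (-4/(-4))/4 = (-4*(-¼))/4 = (¼)*1 = ¼ ≈ 0.25000)
U = 1/64 (U = ((¼)/2)/8 = ((¼)*(½))*(⅛) = (⅛)*(⅛) = 1/64 ≈ 0.015625)
H(a, Q) = 9 + a (H(a, Q) = a + 9 = 9 + a)
-16387 - H(U*23, 158) = -16387 - (9 + (1/64)*23) = -16387 - (9 + 23/64) = -16387 - 1*599/64 = -16387 - 599/64 = -1049367/64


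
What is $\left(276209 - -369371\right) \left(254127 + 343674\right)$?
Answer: $385928369580$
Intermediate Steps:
$\left(276209 - -369371\right) \left(254127 + 343674\right) = \left(276209 + 369371\right) 597801 = 645580 \cdot 597801 = 385928369580$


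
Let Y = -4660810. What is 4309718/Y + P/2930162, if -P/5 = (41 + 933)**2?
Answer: -1240577316147/487747441115 ≈ -2.5435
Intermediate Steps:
P = -4743380 (P = -5*(41 + 933)**2 = -5*974**2 = -5*948676 = -4743380)
4309718/Y + P/2930162 = 4309718/(-4660810) - 4743380/2930162 = 4309718*(-1/4660810) - 4743380*1/2930162 = -307837/332915 - 2371690/1465081 = -1240577316147/487747441115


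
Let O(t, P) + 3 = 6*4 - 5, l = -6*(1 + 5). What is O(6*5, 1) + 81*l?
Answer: -2900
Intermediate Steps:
l = -36 (l = -6*6 = -36)
O(t, P) = 16 (O(t, P) = -3 + (6*4 - 5) = -3 + (24 - 5) = -3 + 19 = 16)
O(6*5, 1) + 81*l = 16 + 81*(-36) = 16 - 2916 = -2900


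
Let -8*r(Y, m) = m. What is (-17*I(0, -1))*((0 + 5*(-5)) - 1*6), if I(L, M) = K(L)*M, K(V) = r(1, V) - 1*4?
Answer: 2108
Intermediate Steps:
r(Y, m) = -m/8
K(V) = -4 - V/8 (K(V) = -V/8 - 1*4 = -V/8 - 4 = -4 - V/8)
I(L, M) = M*(-4 - L/8) (I(L, M) = (-4 - L/8)*M = M*(-4 - L/8))
(-17*I(0, -1))*((0 + 5*(-5)) - 1*6) = (-(-17)*(-1)*(32 + 0)/8)*((0 + 5*(-5)) - 1*6) = (-(-17)*(-1)*32/8)*((0 - 25) - 6) = (-17*4)*(-25 - 6) = -68*(-31) = 2108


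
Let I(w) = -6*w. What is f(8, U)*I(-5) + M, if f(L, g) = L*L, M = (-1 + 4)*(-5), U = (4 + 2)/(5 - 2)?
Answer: 1905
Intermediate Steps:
U = 2 (U = 6/3 = 6*(⅓) = 2)
M = -15 (M = 3*(-5) = -15)
f(L, g) = L²
f(8, U)*I(-5) + M = 8²*(-6*(-5)) - 15 = 64*30 - 15 = 1920 - 15 = 1905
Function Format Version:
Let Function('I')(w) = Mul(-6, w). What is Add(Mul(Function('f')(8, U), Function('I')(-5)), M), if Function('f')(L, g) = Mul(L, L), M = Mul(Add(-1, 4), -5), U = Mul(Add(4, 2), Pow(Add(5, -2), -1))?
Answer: 1905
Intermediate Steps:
U = 2 (U = Mul(6, Pow(3, -1)) = Mul(6, Rational(1, 3)) = 2)
M = -15 (M = Mul(3, -5) = -15)
Function('f')(L, g) = Pow(L, 2)
Add(Mul(Function('f')(8, U), Function('I')(-5)), M) = Add(Mul(Pow(8, 2), Mul(-6, -5)), -15) = Add(Mul(64, 30), -15) = Add(1920, -15) = 1905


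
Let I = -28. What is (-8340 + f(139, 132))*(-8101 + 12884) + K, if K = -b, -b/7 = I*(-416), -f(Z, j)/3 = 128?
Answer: -41645356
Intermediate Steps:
f(Z, j) = -384 (f(Z, j) = -3*128 = -384)
b = -81536 (b = -(-196)*(-416) = -7*11648 = -81536)
K = 81536 (K = -1*(-81536) = 81536)
(-8340 + f(139, 132))*(-8101 + 12884) + K = (-8340 - 384)*(-8101 + 12884) + 81536 = -8724*4783 + 81536 = -41726892 + 81536 = -41645356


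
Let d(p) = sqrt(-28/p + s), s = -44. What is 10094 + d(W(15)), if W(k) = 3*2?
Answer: 10094 + I*sqrt(438)/3 ≈ 10094.0 + 6.9762*I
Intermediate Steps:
W(k) = 6
d(p) = sqrt(-44 - 28/p) (d(p) = sqrt(-28/p - 44) = sqrt(-44 - 28/p))
10094 + d(W(15)) = 10094 + 2*sqrt(-11 - 7/6) = 10094 + 2*sqrt(-73/6) = 10094 + 2*(I*sqrt(438)/6) = 10094 + I*sqrt(438)/3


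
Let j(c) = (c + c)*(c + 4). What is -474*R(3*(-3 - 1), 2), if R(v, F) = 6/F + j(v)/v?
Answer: 6162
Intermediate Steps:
j(c) = 2*c*(4 + c) (j(c) = (2*c)*(4 + c) = 2*c*(4 + c))
R(v, F) = 8 + 2*v + 6/F (R(v, F) = 6/F + (2*v*(4 + v))/v = 6/F + (8 + 2*v) = 8 + 2*v + 6/F)
-474*R(3*(-3 - 1), 2) = -474*(8 + 2*(3*(-3 - 1)) + 6/2) = -474*(8 + 2*(3*(-4)) + 6*(1/2)) = -474*(8 + 2*(-12) + 3) = -474*(8 - 24 + 3) = -474*(-13) = 6162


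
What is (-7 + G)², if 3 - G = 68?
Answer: 5184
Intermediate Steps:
G = -65 (G = 3 - 1*68 = 3 - 68 = -65)
(-7 + G)² = (-7 - 65)² = (-72)² = 5184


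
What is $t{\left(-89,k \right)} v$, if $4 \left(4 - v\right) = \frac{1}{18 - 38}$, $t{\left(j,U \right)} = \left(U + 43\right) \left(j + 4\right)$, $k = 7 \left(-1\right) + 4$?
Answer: $- \frac{27285}{2} \approx -13643.0$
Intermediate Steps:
$k = -3$ ($k = -7 + 4 = -3$)
$t{\left(j,U \right)} = \left(4 + j\right) \left(43 + U\right)$ ($t{\left(j,U \right)} = \left(43 + U\right) \left(4 + j\right) = \left(4 + j\right) \left(43 + U\right)$)
$v = \frac{321}{80}$ ($v = 4 - \frac{1}{4 \left(18 - 38\right)} = 4 - \frac{1}{4 \left(-20\right)} = 4 - - \frac{1}{80} = 4 + \frac{1}{80} = \frac{321}{80} \approx 4.0125$)
$t{\left(-89,k \right)} v = \left(172 + 4 \left(-3\right) + 43 \left(-89\right) - -267\right) \frac{321}{80} = \left(172 - 12 - 3827 + 267\right) \frac{321}{80} = \left(-3400\right) \frac{321}{80} = - \frac{27285}{2}$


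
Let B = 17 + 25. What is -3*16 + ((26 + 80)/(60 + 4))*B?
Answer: 345/16 ≈ 21.563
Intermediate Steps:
B = 42
-3*16 + ((26 + 80)/(60 + 4))*B = -3*16 + ((26 + 80)/(60 + 4))*42 = -48 + (106/64)*42 = -48 + (106*(1/64))*42 = -48 + (53/32)*42 = -48 + 1113/16 = 345/16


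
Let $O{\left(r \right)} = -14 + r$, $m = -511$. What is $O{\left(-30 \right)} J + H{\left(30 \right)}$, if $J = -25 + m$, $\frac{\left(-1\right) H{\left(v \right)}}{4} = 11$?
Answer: $23540$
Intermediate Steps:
$H{\left(v \right)} = -44$ ($H{\left(v \right)} = \left(-4\right) 11 = -44$)
$J = -536$ ($J = -25 - 511 = -536$)
$O{\left(-30 \right)} J + H{\left(30 \right)} = \left(-14 - 30\right) \left(-536\right) - 44 = \left(-44\right) \left(-536\right) - 44 = 23584 - 44 = 23540$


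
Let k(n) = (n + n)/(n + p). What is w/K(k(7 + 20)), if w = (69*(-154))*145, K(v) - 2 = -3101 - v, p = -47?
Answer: 5135900/10321 ≈ 497.62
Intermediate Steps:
k(n) = 2*n/(-47 + n) (k(n) = (n + n)/(n - 47) = (2*n)/(-47 + n) = 2*n/(-47 + n))
K(v) = -3099 - v (K(v) = 2 + (-3101 - v) = -3099 - v)
w = -1540770 (w = -10626*145 = -1540770)
w/K(k(7 + 20)) = -1540770/(-3099 - 2*(7 + 20)/(-47 + (7 + 20))) = -1540770/(-3099 - 2*27/(-47 + 27)) = -1540770/(-3099 - 2*27/(-20)) = -1540770/(-3099 - 2*27*(-1)/20) = -1540770/(-3099 - 1*(-27/10)) = -1540770/(-3099 + 27/10) = -1540770/(-30963/10) = -1540770*(-10/30963) = 5135900/10321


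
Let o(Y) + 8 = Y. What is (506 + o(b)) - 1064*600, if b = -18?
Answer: -637920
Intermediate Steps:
o(Y) = -8 + Y
(506 + o(b)) - 1064*600 = (506 + (-8 - 18)) - 1064*600 = (506 - 26) - 638400 = 480 - 638400 = -637920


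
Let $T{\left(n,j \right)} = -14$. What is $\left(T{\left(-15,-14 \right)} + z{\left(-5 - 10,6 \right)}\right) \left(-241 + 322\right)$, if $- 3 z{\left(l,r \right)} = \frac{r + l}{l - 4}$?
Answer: $- \frac{21789}{19} \approx -1146.8$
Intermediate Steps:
$z{\left(l,r \right)} = - \frac{l + r}{3 \left(-4 + l\right)}$ ($z{\left(l,r \right)} = - \frac{\left(r + l\right) \frac{1}{l - 4}}{3} = - \frac{\left(l + r\right) \frac{1}{-4 + l}}{3} = - \frac{\frac{1}{-4 + l} \left(l + r\right)}{3} = - \frac{l + r}{3 \left(-4 + l\right)}$)
$\left(T{\left(-15,-14 \right)} + z{\left(-5 - 10,6 \right)}\right) \left(-241 + 322\right) = \left(-14 + \frac{- (-5 - 10) - 6}{3 \left(-4 - 15\right)}\right) \left(-241 + 322\right) = \left(-14 + \frac{\left(-1\right) \left(-15\right) - 6}{3 \left(-4 - 15\right)}\right) 81 = \left(-14 + \frac{15 - 6}{3 \left(-19\right)}\right) 81 = \left(-14 + \frac{1}{3} \left(- \frac{1}{19}\right) 9\right) 81 = \left(-14 - \frac{3}{19}\right) 81 = \left(- \frac{269}{19}\right) 81 = - \frac{21789}{19}$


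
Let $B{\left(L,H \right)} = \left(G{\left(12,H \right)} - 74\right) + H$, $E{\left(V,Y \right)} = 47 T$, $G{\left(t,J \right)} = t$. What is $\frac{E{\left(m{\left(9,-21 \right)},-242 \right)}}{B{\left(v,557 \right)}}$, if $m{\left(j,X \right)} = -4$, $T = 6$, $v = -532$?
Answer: $\frac{94}{165} \approx 0.5697$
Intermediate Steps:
$E{\left(V,Y \right)} = 282$ ($E{\left(V,Y \right)} = 47 \cdot 6 = 282$)
$B{\left(L,H \right)} = -62 + H$ ($B{\left(L,H \right)} = \left(12 - 74\right) + H = -62 + H$)
$\frac{E{\left(m{\left(9,-21 \right)},-242 \right)}}{B{\left(v,557 \right)}} = \frac{282}{-62 + 557} = \frac{282}{495} = 282 \cdot \frac{1}{495} = \frac{94}{165}$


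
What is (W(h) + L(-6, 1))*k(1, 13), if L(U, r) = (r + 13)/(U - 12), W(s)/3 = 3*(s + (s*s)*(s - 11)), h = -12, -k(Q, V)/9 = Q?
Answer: 269251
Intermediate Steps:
k(Q, V) = -9*Q
W(s) = 9*s + 9*s**2*(-11 + s) (W(s) = 3*(3*(s + (s*s)*(s - 11))) = 3*(3*(s + s**2*(-11 + s))) = 3*(3*s + 3*s**2*(-11 + s)) = 9*s + 9*s**2*(-11 + s))
L(U, r) = (13 + r)/(-12 + U)
(W(h) + L(-6, 1))*k(1, 13) = (9*(-12)*(1 + (-12)**2 - 11*(-12)) + (13 + 1)/(-12 - 6))*(-9*1) = (9*(-12)*(1 + 144 + 132) + 14/(-18))*(-9) = (9*(-12)*277 - 1/18*14)*(-9) = (-29916 - 7/9)*(-9) = -269251/9*(-9) = 269251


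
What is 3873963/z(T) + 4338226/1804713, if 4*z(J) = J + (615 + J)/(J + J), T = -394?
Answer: -22035517797324470/560711696109 ≈ -39299.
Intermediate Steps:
z(J) = J/4 + (615 + J)/(8*J) (z(J) = (J + (615 + J)/(J + J))/4 = (J + (615 + J)/((2*J)))/4 = (J + (615 + J)*(1/(2*J)))/4 = (J + (615 + J)/(2*J))/4 = J/4 + (615 + J)/(8*J))
3873963/z(T) + 4338226/1804713 = 3873963/(((1/8)*(615 - 394*(1 + 2*(-394)))/(-394))) + 4338226/1804713 = 3873963/(((1/8)*(-1/394)*(615 - 394*(1 - 788)))) + 4338226*(1/1804713) = 3873963/(((1/8)*(-1/394)*(615 - 394*(-787)))) + 4338226/1804713 = 3873963/(((1/8)*(-1/394)*(615 + 310078))) + 4338226/1804713 = 3873963/(((1/8)*(-1/394)*310693)) + 4338226/1804713 = 3873963/(-310693/3152) + 4338226/1804713 = 3873963*(-3152/310693) + 4338226/1804713 = -12210731376/310693 + 4338226/1804713 = -22035517797324470/560711696109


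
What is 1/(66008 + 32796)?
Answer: 1/98804 ≈ 1.0121e-5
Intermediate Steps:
1/(66008 + 32796) = 1/98804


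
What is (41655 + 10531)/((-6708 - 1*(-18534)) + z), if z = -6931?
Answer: 52186/4895 ≈ 10.661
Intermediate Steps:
(41655 + 10531)/((-6708 - 1*(-18534)) + z) = (41655 + 10531)/((-6708 - 1*(-18534)) - 6931) = 52186/((-6708 + 18534) - 6931) = 52186/(11826 - 6931) = 52186/4895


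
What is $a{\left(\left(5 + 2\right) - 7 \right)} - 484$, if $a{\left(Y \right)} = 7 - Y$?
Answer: $-477$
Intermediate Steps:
$a{\left(\left(5 + 2\right) - 7 \right)} - 484 = \left(7 - \left(\left(5 + 2\right) - 7\right)\right) - 484 = \left(7 - \left(7 - 7\right)\right) - 484 = \left(7 - 0\right) - 484 = \left(7 + 0\right) - 484 = 7 - 484 = -477$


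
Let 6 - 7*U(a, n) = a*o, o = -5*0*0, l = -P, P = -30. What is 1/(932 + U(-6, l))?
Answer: 7/6530 ≈ 0.0010720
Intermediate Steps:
l = 30 (l = -1*(-30) = 30)
o = 0 (o = 0*0 = 0)
U(a, n) = 6/7 (U(a, n) = 6/7 - a*0/7 = 6/7 - ⅐*0 = 6/7 + 0 = 6/7)
1/(932 + U(-6, l)) = 1/(932 + 6/7) = 1/(6530/7) = 7/6530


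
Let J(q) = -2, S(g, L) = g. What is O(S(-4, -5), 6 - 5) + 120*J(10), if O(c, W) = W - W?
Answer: -240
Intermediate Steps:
O(c, W) = 0
O(S(-4, -5), 6 - 5) + 120*J(10) = 0 + 120*(-2) = 0 - 240 = -240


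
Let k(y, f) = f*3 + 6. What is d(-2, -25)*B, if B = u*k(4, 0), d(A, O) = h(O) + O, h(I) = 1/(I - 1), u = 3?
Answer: -5859/13 ≈ -450.69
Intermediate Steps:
h(I) = 1/(-1 + I)
k(y, f) = 6 + 3*f (k(y, f) = 3*f + 6 = 6 + 3*f)
d(A, O) = O + 1/(-1 + O) (d(A, O) = 1/(-1 + O) + O = O + 1/(-1 + O))
B = 18 (B = 3*(6 + 3*0) = 3*(6 + 0) = 3*6 = 18)
d(-2, -25)*B = ((1 - 25*(-1 - 25))/(-1 - 25))*18 = ((1 - 25*(-26))/(-26))*18 = -(1 + 650)/26*18 = -1/26*651*18 = -651/26*18 = -5859/13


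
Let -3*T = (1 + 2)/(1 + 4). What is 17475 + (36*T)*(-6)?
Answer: 87591/5 ≈ 17518.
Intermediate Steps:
T = -⅕ (T = -(1 + 2)/(3*(1 + 4)) = -1/5 = -⅓*⅗ = -⅕ ≈ -0.20000)
17475 + (36*T)*(-6) = 17475 + (36*(-⅕))*(-6) = 17475 - 36/5*(-6) = 17475 + 216/5 = 87591/5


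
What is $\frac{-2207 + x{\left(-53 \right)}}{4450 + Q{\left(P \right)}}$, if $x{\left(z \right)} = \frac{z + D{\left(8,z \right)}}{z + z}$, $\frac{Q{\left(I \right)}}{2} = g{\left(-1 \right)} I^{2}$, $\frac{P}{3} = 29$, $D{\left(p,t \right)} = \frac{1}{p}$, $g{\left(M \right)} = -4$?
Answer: $\frac{1871113}{47574496} \approx 0.03933$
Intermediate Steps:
$P = 87$ ($P = 3 \cdot 29 = 87$)
$Q{\left(I \right)} = - 8 I^{2}$ ($Q{\left(I \right)} = 2 \left(- 4 I^{2}\right) = - 8 I^{2}$)
$x{\left(z \right)} = \frac{\frac{1}{8} + z}{2 z}$ ($x{\left(z \right)} = \frac{z + \frac{1}{8}}{z + z} = \frac{z + \frac{1}{8}}{2 z} = \left(\frac{1}{8} + z\right) \frac{1}{2 z} = \frac{\frac{1}{8} + z}{2 z}$)
$\frac{-2207 + x{\left(-53 \right)}}{4450 + Q{\left(P \right)}} = \frac{-2207 + \frac{1 + 8 \left(-53\right)}{16 \left(-53\right)}}{4450 - 8 \cdot 87^{2}} = \frac{-2207 + \frac{1}{16} \left(- \frac{1}{53}\right) \left(1 - 424\right)}{4450 - 60552} = \frac{-2207 + \frac{1}{16} \left(- \frac{1}{53}\right) \left(-423\right)}{4450 - 60552} = \frac{-2207 + \frac{423}{848}}{-56102} = \left(- \frac{1871113}{848}\right) \left(- \frac{1}{56102}\right) = \frac{1871113}{47574496}$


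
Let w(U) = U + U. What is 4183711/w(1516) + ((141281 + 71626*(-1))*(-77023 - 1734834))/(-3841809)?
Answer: 398726273356919/11648364888 ≈ 34230.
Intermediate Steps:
w(U) = 2*U
4183711/w(1516) + ((141281 + 71626*(-1))*(-77023 - 1734834))/(-3841809) = 4183711/((2*1516)) + ((141281 + 71626*(-1))*(-77023 - 1734834))/(-3841809) = 4183711/3032 + ((141281 - 71626)*(-1811857))*(-1/3841809) = 4183711*(1/3032) + (69655*(-1811857))*(-1/3841809) = 4183711/3032 - 126204899335*(-1/3841809) = 4183711/3032 + 126204899335/3841809 = 398726273356919/11648364888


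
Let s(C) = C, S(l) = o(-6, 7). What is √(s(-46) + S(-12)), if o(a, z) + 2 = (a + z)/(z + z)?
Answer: I*√9394/14 ≈ 6.923*I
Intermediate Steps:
o(a, z) = -2 + (a + z)/(2*z) (o(a, z) = -2 + (a + z)/(z + z) = -2 + (a + z)/((2*z)) = -2 + (a + z)*(1/(2*z)) = -2 + (a + z)/(2*z))
S(l) = -27/14 (S(l) = (½)*(-6 - 3*7)/7 = (½)*(⅐)*(-6 - 21) = (½)*(⅐)*(-27) = -27/14)
√(s(-46) + S(-12)) = √(-46 - 27/14) = √(-671/14) = I*√9394/14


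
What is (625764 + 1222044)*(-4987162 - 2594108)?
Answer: -14008731356160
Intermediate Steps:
(625764 + 1222044)*(-4987162 - 2594108) = 1847808*(-7581270) = -14008731356160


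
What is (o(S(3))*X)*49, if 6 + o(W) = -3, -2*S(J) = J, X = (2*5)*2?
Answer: -8820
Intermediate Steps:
X = 20 (X = 10*2 = 20)
S(J) = -J/2
o(W) = -9 (o(W) = -6 - 3 = -9)
(o(S(3))*X)*49 = -9*20*49 = -180*49 = -8820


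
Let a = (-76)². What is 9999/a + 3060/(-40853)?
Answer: 390814587/235966928 ≈ 1.6562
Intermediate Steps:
a = 5776
9999/a + 3060/(-40853) = 9999/5776 + 3060/(-40853) = 9999*(1/5776) + 3060*(-1/40853) = 9999/5776 - 3060/40853 = 390814587/235966928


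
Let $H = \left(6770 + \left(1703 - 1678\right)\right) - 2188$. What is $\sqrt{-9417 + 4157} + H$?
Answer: $4607 + 2 i \sqrt{1315} \approx 4607.0 + 72.526 i$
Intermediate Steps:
$H = 4607$ ($H = \left(6770 + 25\right) + \left(-7504 + 5316\right) = 6795 - 2188 = 4607$)
$\sqrt{-9417 + 4157} + H = \sqrt{-9417 + 4157} + 4607 = \sqrt{-5260} + 4607 = 2 i \sqrt{1315} + 4607 = 4607 + 2 i \sqrt{1315}$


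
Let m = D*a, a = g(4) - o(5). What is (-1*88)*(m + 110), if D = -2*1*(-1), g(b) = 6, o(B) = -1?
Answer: -10912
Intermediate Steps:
D = 2 (D = -2*(-1) = 2)
a = 7 (a = 6 - 1*(-1) = 6 + 1 = 7)
m = 14 (m = 2*7 = 14)
(-1*88)*(m + 110) = (-1*88)*(14 + 110) = -88*124 = -10912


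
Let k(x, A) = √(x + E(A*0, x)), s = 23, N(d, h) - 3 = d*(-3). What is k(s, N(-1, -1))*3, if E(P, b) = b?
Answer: 3*√46 ≈ 20.347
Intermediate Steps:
N(d, h) = 3 - 3*d (N(d, h) = 3 + d*(-3) = 3 - 3*d)
k(x, A) = √2*√x (k(x, A) = √(x + x) = √(2*x) = √2*√x)
k(s, N(-1, -1))*3 = (√2*√23)*3 = √46*3 = 3*√46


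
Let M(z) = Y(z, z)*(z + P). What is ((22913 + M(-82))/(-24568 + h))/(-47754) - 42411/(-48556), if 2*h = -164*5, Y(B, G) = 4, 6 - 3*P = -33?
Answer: 6323614378063/7239696031134 ≈ 0.87346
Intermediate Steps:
P = 13 (P = 2 - ⅓*(-33) = 2 + 11 = 13)
h = -410 (h = (-164*5)/2 = (½)*(-820) = -410)
M(z) = 52 + 4*z (M(z) = 4*(z + 13) = 4*(13 + z) = 52 + 4*z)
((22913 + M(-82))/(-24568 + h))/(-47754) - 42411/(-48556) = ((22913 + (52 + 4*(-82)))/(-24568 - 410))/(-47754) - 42411/(-48556) = ((22913 + (52 - 328))/(-24978))*(-1/47754) - 42411*(-1/48556) = ((22913 - 276)*(-1/24978))*(-1/47754) + 42411/48556 = (22637*(-1/24978))*(-1/47754) + 42411/48556 = -22637/24978*(-1/47754) + 42411/48556 = 22637/1192799412 + 42411/48556 = 6323614378063/7239696031134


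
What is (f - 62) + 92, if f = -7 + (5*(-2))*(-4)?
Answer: 63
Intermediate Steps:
f = 33 (f = -7 - 10*(-4) = -7 + 40 = 33)
(f - 62) + 92 = (33 - 62) + 92 = -29 + 92 = 63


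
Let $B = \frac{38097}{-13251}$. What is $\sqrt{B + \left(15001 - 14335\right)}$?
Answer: $\frac{3 \sqrt{1437499399}}{4417} \approx 25.751$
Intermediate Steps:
$B = - \frac{12699}{4417}$ ($B = 38097 \left(- \frac{1}{13251}\right) = - \frac{12699}{4417} \approx -2.875$)
$\sqrt{B + \left(15001 - 14335\right)} = \sqrt{- \frac{12699}{4417} + \left(15001 - 14335\right)} = \sqrt{- \frac{12699}{4417} + 666} = \sqrt{\frac{2929023}{4417}} = \frac{3 \sqrt{1437499399}}{4417}$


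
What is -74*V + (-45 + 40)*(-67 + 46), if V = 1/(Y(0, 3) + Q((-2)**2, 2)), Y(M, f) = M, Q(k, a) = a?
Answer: 68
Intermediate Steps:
V = 1/2 (V = 1/(0 + 2) = 1/2 ≈ 0.50000)
-74*V + (-45 + 40)*(-67 + 46) = -74*1/2 + (-45 + 40)*(-67 + 46) = -37 - 5*(-21) = -37 + 105 = 68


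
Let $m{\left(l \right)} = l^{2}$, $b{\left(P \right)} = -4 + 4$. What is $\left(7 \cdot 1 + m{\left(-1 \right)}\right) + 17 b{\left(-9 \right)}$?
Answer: $8$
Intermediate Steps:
$b{\left(P \right)} = 0$
$\left(7 \cdot 1 + m{\left(-1 \right)}\right) + 17 b{\left(-9 \right)} = \left(7 \cdot 1 + \left(-1\right)^{2}\right) + 17 \cdot 0 = \left(7 + 1\right) + 0 = 8 + 0 = 8$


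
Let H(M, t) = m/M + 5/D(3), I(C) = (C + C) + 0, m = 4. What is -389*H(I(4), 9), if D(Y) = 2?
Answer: -1167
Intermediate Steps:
I(C) = 2*C (I(C) = 2*C + 0 = 2*C)
H(M, t) = 5/2 + 4/M (H(M, t) = 4/M + 5/2 = 5/2 + 4/M)
-389*H(I(4), 9) = -389*(5/2 + 4/((2*4))) = -389*(5/2 + 4/8) = -389*(5/2 + 4*(1/8)) = -389*(5/2 + 1/2) = -389*3 = -1167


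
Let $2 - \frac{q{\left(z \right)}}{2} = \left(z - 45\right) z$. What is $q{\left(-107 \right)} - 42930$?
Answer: $-75454$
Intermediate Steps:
$q{\left(z \right)} = 4 - 2 z \left(-45 + z\right)$ ($q{\left(z \right)} = 4 - 2 \left(z - 45\right) z = 4 - 2 \left(-45 + z\right) z = 4 - 2 z \left(-45 + z\right)$)
$q{\left(-107 \right)} - 42930 = \left(4 - 2 \left(-107\right)^{2} + 90 \left(-107\right)\right) - 42930 = \left(4 - 22898 - 9630\right) - 42930 = -32524 - 42930 = -75454$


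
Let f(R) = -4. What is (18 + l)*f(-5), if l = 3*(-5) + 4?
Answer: -28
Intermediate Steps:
l = -11 (l = -15 + 4 = -11)
(18 + l)*f(-5) = (18 - 11)*(-4) = 7*(-4) = -28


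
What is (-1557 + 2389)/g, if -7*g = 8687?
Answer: -832/1241 ≈ -0.67043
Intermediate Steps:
g = -1241 (g = -1/7*8687 = -1241)
(-1557 + 2389)/g = (-1557 + 2389)/(-1241) = 832*(-1/1241) = -832/1241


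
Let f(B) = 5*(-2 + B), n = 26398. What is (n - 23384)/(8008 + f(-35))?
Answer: 3014/7823 ≈ 0.38527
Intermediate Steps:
f(B) = -10 + 5*B
(n - 23384)/(8008 + f(-35)) = (26398 - 23384)/(8008 + (-10 + 5*(-35))) = 3014/(8008 + (-10 - 175)) = 3014/(8008 - 185) = 3014/7823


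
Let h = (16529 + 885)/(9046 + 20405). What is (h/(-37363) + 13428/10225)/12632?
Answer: 7387846936007/71063603121024300 ≈ 0.00010396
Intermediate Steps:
h = 17414/29451 ≈ 0.59129
(h/(-37363) + 13428/10225)/12632 = ((17414/29451)/(-37363) + 13428/10225)/12632 = ((17414/29451)*(-1/37363) + 13428*(1/10225))*(1/12632) = (-17414/1100377713 + 13428/10225)*(1/12632) = (14775693872014/11251362115425)*(1/12632) = 7387846936007/71063603121024300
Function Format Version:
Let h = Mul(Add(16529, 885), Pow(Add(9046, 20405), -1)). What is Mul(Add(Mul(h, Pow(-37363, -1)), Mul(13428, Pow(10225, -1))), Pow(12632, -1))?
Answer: Rational(7387846936007, 71063603121024300) ≈ 0.00010396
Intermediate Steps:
h = Rational(17414, 29451) (h = Mul(17414, Pow(29451, -1)) = Mul(17414, Rational(1, 29451)) = Rational(17414, 29451) ≈ 0.59129)
Mul(Add(Mul(h, Pow(-37363, -1)), Mul(13428, Pow(10225, -1))), Pow(12632, -1)) = Mul(Add(Mul(Rational(17414, 29451), Pow(-37363, -1)), Mul(13428, Pow(10225, -1))), Pow(12632, -1)) = Mul(Add(Mul(Rational(17414, 29451), Rational(-1, 37363)), Mul(13428, Rational(1, 10225))), Rational(1, 12632)) = Mul(Add(Rational(-17414, 1100377713), Rational(13428, 10225)), Rational(1, 12632)) = Mul(Rational(14775693872014, 11251362115425), Rational(1, 12632)) = Rational(7387846936007, 71063603121024300)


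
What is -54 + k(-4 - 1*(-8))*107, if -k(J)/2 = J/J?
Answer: -268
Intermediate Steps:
k(J) = -2 (k(J) = -2*J/J = -2*1 = -2)
-54 + k(-4 - 1*(-8))*107 = -54 - 2*107 = -54 - 214 = -268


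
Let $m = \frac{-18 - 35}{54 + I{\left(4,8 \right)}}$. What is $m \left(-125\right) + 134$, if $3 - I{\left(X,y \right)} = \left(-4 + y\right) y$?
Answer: $399$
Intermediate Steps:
$I{\left(X,y \right)} = 3 - y \left(-4 + y\right)$ ($I{\left(X,y \right)} = 3 - \left(-4 + y\right) y = 3 - y \left(-4 + y\right)$)
$m = - \frac{53}{25}$ ($m = \frac{-18 - 35}{54 + \left(3 - 8^{2} + 4 \cdot 8\right)} = - \frac{53}{54 + \left(3 - 64 + 32\right)} = - \frac{53}{54 - 29} = - \frac{53}{25} \approx -2.12$)
$m \left(-125\right) + 134 = \left(- \frac{53}{25}\right) \left(-125\right) + 134 = 265 + 134 = 399$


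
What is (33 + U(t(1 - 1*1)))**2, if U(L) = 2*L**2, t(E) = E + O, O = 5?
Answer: 6889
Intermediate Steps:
t(E) = 5 + E (t(E) = E + 5 = 5 + E)
(33 + U(t(1 - 1*1)))**2 = (33 + 2*(5 + (1 - 1*1))**2)**2 = (33 + 2*(5 + (1 - 1))**2)**2 = (33 + 2*(5 + 0)**2)**2 = (33 + 2*5**2)**2 = (33 + 2*25)**2 = (33 + 50)**2 = 83**2 = 6889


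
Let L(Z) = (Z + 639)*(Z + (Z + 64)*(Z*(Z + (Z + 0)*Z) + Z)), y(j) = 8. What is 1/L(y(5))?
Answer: 1/27210232 ≈ 3.6751e-8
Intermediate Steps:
L(Z) = (639 + Z)*(Z + (64 + Z)*(Z + Z*(Z + Z**2))) (L(Z) = (639 + Z)*(Z + (64 + Z)*(Z*(Z + Z*Z) + Z)) = (639 + Z)*(Z + (64 + Z)*(Z*(Z + Z**2) + Z)) = (639 + Z)*(Z + (64 + Z)*(Z + Z*(Z + Z**2))))
1/L(y(5)) = 1/(8*(41535 + 8**4 + 704*8**3 + 41600*8 + 41600*8**2)) = 1/(8*(41535 + 4096 + 704*512 + 332800 + 41600*64)) = 1/(8*(41535 + 4096 + 360448 + 332800 + 2662400)) = 1/(8*3401279) = 1/27210232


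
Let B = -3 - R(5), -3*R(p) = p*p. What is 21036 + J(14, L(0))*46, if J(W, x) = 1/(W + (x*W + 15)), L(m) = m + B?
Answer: 6542334/311 ≈ 21036.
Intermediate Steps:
R(p) = -p²/3 (R(p) = -p*p/3 = -p²/3)
B = 16/3 (B = -3 - (-1)*5²/3 = -3 - (-1)*25/3 = -3 - 1*(-25/3) = -3 + 25/3 = 16/3 ≈ 5.3333)
L(m) = 16/3 + m (L(m) = m + 16/3 = 16/3 + m)
J(W, x) = 1/(15 + W + W*x) (J(W, x) = 1/(W + (W*x + 15)) = 1/(W + (15 + W*x)) = 1/(15 + W + W*x))
21036 + J(14, L(0))*46 = 21036 + 46/(15 + 14 + 14*(16/3 + 0)) = 21036 + 46/(15 + 14 + 14*(16/3)) = 21036 + 46/(15 + 14 + 224/3) = 21036 + 46/(311/3) = 21036 + (3/311)*46 = 21036 + 138/311 = 6542334/311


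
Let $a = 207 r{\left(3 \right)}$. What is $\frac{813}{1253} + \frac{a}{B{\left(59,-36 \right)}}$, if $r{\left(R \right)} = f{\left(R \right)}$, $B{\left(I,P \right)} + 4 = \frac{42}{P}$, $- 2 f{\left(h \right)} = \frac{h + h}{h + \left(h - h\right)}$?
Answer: $\frac{1581429}{38843} \approx 40.713$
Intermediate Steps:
$f{\left(h \right)} = -1$ ($f{\left(h \right)} = - \frac{\left(h + h\right) \frac{1}{h + \left(h - h\right)}}{2} = - \frac{2 h \frac{1}{h + 0}}{2} = - \frac{2 h \frac{1}{h}}{2} = \left(- \frac{1}{2}\right) 2 = -1$)
$B{\left(I,P \right)} = -4 + \frac{42}{P}$
$r{\left(R \right)} = -1$
$a = -207$ ($a = 207 \left(-1\right) = -207$)
$\frac{813}{1253} + \frac{a}{B{\left(59,-36 \right)}} = \frac{813}{1253} - \frac{207}{-4 + \frac{42}{-36}} = 813 \cdot \frac{1}{1253} - \frac{207}{-4 + 42 \left(- \frac{1}{36}\right)} = \frac{813}{1253} - \frac{207}{-4 - \frac{7}{6}} = \frac{813}{1253} - \frac{207}{- \frac{31}{6}} = \frac{813}{1253} - - \frac{1242}{31} = \frac{813}{1253} + \frac{1242}{31} = \frac{1581429}{38843}$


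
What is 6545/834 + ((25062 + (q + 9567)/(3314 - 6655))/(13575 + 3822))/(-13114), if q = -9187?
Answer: 831454215839417/105949965270942 ≈ 7.8476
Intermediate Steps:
6545/834 + ((25062 + (q + 9567)/(3314 - 6655))/(13575 + 3822))/(-13114) = 6545/834 + ((25062 + (-9187 + 9567)/(3314 - 6655))/(13575 + 3822))/(-13114) = 6545*(1/834) + ((25062 + 380/(-3341))/17397)*(-1/13114) = 6545/834 + ((25062 + 380*(-1/3341))*(1/17397))*(-1/13114) = 6545/834 + ((25062 - 380/3341)*(1/17397))*(-1/13114) = 6545/834 + ((83731762/3341)*(1/17397))*(-1/13114) = 6545/834 + (83731762/58123377)*(-1/13114) = 6545/834 - 41865881/381114982989 = 831454215839417/105949965270942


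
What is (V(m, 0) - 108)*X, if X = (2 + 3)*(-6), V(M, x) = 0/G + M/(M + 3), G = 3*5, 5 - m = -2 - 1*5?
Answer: 3216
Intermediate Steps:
m = 12 (m = 5 - (-2 - 1*5) = 5 - (-2 - 5) = 5 - 1*(-7) = 5 + 7 = 12)
G = 15
V(M, x) = M/(3 + M) (V(M, x) = 0/15 + M/(M + 3) = 0*(1/15) + M/(3 + M) = 0 + M/(3 + M) = M/(3 + M))
X = -30 (X = 5*(-6) = -30)
(V(m, 0) - 108)*X = (12/(3 + 12) - 108)*(-30) = (12/15 - 108)*(-30) = (12*(1/15) - 108)*(-30) = (⅘ - 108)*(-30) = -536/5*(-30) = 3216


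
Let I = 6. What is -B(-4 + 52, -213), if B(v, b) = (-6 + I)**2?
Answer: 0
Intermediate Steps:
B(v, b) = 0 (B(v, b) = (-6 + 6)**2 = 0**2 = 0)
-B(-4 + 52, -213) = -1*0 = 0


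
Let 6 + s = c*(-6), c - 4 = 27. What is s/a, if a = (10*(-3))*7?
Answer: 32/35 ≈ 0.91429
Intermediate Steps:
c = 31 (c = 4 + 27 = 31)
a = -210 (a = -30*7 = -210)
s = -192 (s = -6 + 31*(-6) = -6 - 186 = -192)
s/a = -192/(-210) = -192*(-1/210) = 32/35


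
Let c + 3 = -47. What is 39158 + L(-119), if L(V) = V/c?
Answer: 1958019/50 ≈ 39160.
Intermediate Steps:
c = -50 (c = -3 - 47 = -50)
L(V) = -V/50 (L(V) = V/(-50) = V*(-1/50) = -V/50)
39158 + L(-119) = 39158 - 1/50*(-119) = 39158 + 119/50 = 1958019/50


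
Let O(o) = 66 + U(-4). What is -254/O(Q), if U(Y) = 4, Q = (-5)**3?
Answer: -127/35 ≈ -3.6286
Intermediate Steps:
Q = -125
O(o) = 70 (O(o) = 66 + 4 = 70)
-254/O(Q) = -254/70 = -254*1/70 = -127/35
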